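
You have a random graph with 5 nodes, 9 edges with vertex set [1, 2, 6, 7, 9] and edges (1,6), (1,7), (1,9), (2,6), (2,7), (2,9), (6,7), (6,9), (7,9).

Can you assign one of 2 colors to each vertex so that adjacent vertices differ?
No, G is not 2-colorable

The clique on vertices [1, 6, 7, 9] has size 4 > 2, so it alone needs 4 colors.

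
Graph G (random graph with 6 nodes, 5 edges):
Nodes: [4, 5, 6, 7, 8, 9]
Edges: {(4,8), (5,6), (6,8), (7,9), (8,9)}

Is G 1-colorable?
Edge (8,9) forces its endpoints to differ, so 1 color is not enough.

No, G is not 1-colorable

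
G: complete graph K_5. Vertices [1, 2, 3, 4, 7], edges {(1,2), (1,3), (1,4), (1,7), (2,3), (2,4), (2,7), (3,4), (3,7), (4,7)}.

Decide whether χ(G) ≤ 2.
No, G is not 2-colorable

The clique on vertices [1, 2, 3, 4, 7] has size 5 > 2, so it alone needs 5 colors.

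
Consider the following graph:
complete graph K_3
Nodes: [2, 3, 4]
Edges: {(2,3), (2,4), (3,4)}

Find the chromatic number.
χ(G) = 3

Clique number ω(G) = 3 (lower bound: χ ≥ ω).
The clique on [2, 3, 4] has size 3, forcing χ ≥ 3, and the coloring below uses 3 colors, so χ(G) = 3.
A valid 3-coloring: color 1: [3]; color 2: [4]; color 3: [2].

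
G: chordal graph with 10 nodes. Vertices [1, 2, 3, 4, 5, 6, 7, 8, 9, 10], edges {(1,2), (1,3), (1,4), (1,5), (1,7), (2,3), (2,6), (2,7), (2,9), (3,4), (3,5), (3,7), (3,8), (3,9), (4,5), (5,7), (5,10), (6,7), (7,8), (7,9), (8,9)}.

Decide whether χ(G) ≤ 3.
No, G is not 3-colorable

The clique on vertices [1, 3, 4, 5] has size 4 > 3, so it alone needs 4 colors.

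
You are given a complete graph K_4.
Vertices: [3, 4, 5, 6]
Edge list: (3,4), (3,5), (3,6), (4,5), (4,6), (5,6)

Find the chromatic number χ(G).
χ(G) = 4

Clique number ω(G) = 4 (lower bound: χ ≥ ω).
The clique on [3, 4, 5, 6] has size 4, forcing χ ≥ 4, and the coloring below uses 4 colors, so χ(G) = 4.
A valid 4-coloring: color 1: [3]; color 2: [5]; color 3: [4]; color 4: [6].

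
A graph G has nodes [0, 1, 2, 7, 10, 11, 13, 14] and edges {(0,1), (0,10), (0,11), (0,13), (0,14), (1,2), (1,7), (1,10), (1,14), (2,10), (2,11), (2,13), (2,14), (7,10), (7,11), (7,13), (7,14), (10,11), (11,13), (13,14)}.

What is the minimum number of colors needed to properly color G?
Clique number ω(G) = 3 (lower bound: χ ≥ ω).
Odd cycle [1, 10, 11, 13, 14] needs 3 colors (χ ≥ 3).
Vertex 0 is adjacent to every vertex of [1, 10, 11, 13, 14], which already need 3 colors among themselves, so 0 needs a new color (χ ≥ 4).
The coloring below uses 4 colors, so χ(G) = 4.
A valid 4-coloring: color 1: [0, 2, 7]; color 2: [1, 13]; color 3: [10, 14]; color 4: [11].

χ(G) = 4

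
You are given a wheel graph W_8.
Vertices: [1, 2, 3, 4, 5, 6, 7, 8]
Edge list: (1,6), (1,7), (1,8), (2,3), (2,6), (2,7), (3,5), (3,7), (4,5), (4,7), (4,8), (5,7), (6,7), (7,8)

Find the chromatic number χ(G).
Clique number ω(G) = 3 (lower bound: χ ≥ ω).
Odd cycle [4, 5, 3, 2, 6, 1, 8] needs 3 colors (χ ≥ 3).
Vertex 7 is adjacent to every vertex of [1, 2, 3, 4, 5, 6, 8], which already need 3 colors among themselves, so 7 needs a new color (χ ≥ 4).
The coloring below uses 4 colors, so χ(G) = 4.
A valid 4-coloring: color 1: [7]; color 2: [1, 3, 4]; color 3: [2, 5, 8]; color 4: [6].

χ(G) = 4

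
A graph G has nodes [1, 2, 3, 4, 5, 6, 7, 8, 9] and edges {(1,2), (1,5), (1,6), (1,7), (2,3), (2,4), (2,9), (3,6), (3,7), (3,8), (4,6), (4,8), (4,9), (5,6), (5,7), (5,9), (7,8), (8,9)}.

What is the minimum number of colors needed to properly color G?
χ(G) = 3

Clique number ω(G) = 3 (lower bound: χ ≥ ω).
The clique on [1, 5, 6] has size 3, forcing χ ≥ 3, and the coloring below uses 3 colors, so χ(G) = 3.
A valid 3-coloring: color 1: [2, 5, 8]; color 2: [6, 7, 9]; color 3: [1, 3, 4].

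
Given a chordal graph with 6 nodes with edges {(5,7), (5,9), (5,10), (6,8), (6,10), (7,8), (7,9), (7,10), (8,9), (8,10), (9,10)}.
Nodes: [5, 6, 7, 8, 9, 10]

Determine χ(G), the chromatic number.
χ(G) = 4

Clique number ω(G) = 4 (lower bound: χ ≥ ω).
The clique on [7, 8, 9, 10] has size 4, forcing χ ≥ 4, and the coloring below uses 4 colors, so χ(G) = 4.
A valid 4-coloring: color 1: [10]; color 2: [5, 8]; color 3: [6, 7]; color 4: [9].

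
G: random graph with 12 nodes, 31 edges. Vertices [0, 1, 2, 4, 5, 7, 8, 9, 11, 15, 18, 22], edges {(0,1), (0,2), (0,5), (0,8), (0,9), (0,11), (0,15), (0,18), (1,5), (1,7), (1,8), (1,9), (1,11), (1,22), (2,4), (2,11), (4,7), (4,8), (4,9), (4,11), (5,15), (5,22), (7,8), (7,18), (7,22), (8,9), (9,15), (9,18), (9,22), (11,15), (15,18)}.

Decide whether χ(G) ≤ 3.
No, G is not 3-colorable

The clique on vertices [0, 1, 8, 9] has size 4 > 3, so it alone needs 4 colors.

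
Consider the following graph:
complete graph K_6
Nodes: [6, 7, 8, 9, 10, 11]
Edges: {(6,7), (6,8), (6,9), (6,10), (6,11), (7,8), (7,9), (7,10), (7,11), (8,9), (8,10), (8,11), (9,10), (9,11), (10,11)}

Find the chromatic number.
Clique number ω(G) = 6 (lower bound: χ ≥ ω).
The clique on [6, 7, 8, 9, 10, 11] has size 6, forcing χ ≥ 6, and the coloring below uses 6 colors, so χ(G) = 6.
A valid 6-coloring: color 1: [8]; color 2: [11]; color 3: [10]; color 4: [6]; color 5: [9]; color 6: [7].

χ(G) = 6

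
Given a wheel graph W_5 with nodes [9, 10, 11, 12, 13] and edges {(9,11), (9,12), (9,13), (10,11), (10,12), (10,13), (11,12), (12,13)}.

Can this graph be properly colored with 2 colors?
The clique on vertices [9, 11, 12] has size 3 > 2, so it alone needs 3 colors.

No, G is not 2-colorable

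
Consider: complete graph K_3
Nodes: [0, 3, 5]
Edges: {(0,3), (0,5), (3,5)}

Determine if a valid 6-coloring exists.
Yes, G is 6-colorable

A valid 6-coloring: color 1: [0]; color 2: [5]; color 3: [3].
(χ(G) = 3 ≤ 6.)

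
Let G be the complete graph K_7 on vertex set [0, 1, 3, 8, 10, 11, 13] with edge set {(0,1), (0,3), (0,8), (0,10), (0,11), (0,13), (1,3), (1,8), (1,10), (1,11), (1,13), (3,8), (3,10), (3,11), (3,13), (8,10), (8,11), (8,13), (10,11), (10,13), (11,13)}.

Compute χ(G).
Clique number ω(G) = 7 (lower bound: χ ≥ ω).
The clique on [0, 1, 3, 8, 10, 11, 13] has size 7, forcing χ ≥ 7, and the coloring below uses 7 colors, so χ(G) = 7.
A valid 7-coloring: color 1: [0]; color 2: [3]; color 3: [1]; color 4: [13]; color 5: [11]; color 6: [10]; color 7: [8].

χ(G) = 7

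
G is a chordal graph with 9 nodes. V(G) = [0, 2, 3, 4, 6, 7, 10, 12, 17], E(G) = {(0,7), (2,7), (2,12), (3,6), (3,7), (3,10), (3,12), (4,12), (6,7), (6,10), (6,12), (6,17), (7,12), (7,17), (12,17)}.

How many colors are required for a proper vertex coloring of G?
Clique number ω(G) = 4 (lower bound: χ ≥ ω).
The clique on [6, 7, 12, 17] has size 4, forcing χ ≥ 4, and the coloring below uses 4 colors, so χ(G) = 4.
A valid 4-coloring: color 1: [0, 10, 12]; color 2: [4, 7]; color 3: [2, 6]; color 4: [3, 17].

χ(G) = 4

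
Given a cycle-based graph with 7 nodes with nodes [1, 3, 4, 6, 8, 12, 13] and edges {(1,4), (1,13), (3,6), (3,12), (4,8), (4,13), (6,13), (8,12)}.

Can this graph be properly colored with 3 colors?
A valid 3-coloring: color 1: [3, 8, 13]; color 2: [4, 6, 12]; color 3: [1].
(χ(G) = 3 ≤ 3.)

Yes, G is 3-colorable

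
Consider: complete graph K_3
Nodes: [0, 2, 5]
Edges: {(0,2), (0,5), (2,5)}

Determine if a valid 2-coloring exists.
No, G is not 2-colorable

The clique on vertices [0, 2, 5] has size 3 > 2, so it alone needs 3 colors.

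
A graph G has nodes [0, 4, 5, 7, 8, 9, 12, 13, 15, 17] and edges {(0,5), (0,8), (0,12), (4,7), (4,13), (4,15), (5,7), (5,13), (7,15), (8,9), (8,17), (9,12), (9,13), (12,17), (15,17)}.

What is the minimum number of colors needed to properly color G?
χ(G) = 3

Clique number ω(G) = 3 (lower bound: χ ≥ ω).
The clique on [4, 7, 15] has size 3, forcing χ ≥ 3, and the coloring below uses 3 colors, so χ(G) = 3.
A valid 3-coloring: color 1: [0, 7, 9, 17]; color 2: [4, 5, 8, 12]; color 3: [13, 15].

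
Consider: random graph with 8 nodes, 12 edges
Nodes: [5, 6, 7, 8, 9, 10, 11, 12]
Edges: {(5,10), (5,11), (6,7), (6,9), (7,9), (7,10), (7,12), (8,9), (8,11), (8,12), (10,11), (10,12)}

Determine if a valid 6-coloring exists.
A valid 6-coloring: color 1: [5, 7, 8]; color 2: [6, 10]; color 3: [9, 11, 12].
(χ(G) = 3 ≤ 6.)

Yes, G is 6-colorable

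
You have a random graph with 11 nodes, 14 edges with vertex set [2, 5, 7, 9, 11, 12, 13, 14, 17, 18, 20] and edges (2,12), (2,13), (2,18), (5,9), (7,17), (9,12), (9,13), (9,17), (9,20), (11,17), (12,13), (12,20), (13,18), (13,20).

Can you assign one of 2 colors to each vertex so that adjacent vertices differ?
The clique on vertices [9, 12, 13, 20] has size 4 > 2, so it alone needs 4 colors.

No, G is not 2-colorable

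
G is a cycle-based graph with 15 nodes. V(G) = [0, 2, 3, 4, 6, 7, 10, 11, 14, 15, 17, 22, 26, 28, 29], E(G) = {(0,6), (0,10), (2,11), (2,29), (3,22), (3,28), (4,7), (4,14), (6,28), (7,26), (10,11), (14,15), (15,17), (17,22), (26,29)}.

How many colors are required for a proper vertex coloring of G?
χ(G) = 3

Clique number ω(G) = 2 (lower bound: χ ≥ ω).
Odd cycle [14, 4, 7, 26, 29, 2, 11, 10, 0, 6, 28, 3, 22, 17, 15] needs 3 colors (χ ≥ 3).
The coloring below uses 3 colors, so χ(G) = 3.
A valid 3-coloring: color 1: [0, 7, 11, 14, 17, 28, 29]; color 2: [2, 3, 4, 6, 10, 15, 26]; color 3: [22].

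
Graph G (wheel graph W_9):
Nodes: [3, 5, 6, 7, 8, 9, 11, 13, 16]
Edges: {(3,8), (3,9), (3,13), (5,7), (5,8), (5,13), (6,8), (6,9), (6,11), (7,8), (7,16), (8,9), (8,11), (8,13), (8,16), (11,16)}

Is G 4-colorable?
A valid 4-coloring: color 1: [8]; color 2: [3, 5, 6, 16]; color 3: [7, 9, 11, 13].
(χ(G) = 3 ≤ 4.)

Yes, G is 4-colorable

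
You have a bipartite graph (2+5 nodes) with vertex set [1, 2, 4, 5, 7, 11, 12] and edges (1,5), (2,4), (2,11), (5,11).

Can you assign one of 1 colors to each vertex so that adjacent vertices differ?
No, G is not 1-colorable

Edge (1,5) forces its endpoints to differ, so 1 color is not enough.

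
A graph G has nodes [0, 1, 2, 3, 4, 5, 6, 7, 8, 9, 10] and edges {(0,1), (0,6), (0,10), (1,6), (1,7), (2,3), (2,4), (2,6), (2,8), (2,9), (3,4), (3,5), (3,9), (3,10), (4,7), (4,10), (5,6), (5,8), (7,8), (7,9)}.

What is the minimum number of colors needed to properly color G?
χ(G) = 3

Clique number ω(G) = 3 (lower bound: χ ≥ ω).
The clique on [0, 1, 6] has size 3, forcing χ ≥ 3, and the coloring below uses 3 colors, so χ(G) = 3.
A valid 3-coloring: color 1: [3, 6, 7]; color 2: [1, 2, 5, 10]; color 3: [0, 4, 8, 9].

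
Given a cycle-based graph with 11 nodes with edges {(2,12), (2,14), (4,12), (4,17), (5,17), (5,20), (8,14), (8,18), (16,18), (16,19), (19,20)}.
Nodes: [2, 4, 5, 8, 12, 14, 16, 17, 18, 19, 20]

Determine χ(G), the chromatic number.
χ(G) = 3

Clique number ω(G) = 2 (lower bound: χ ≥ ω).
Odd cycle [18, 16, 19, 20, 5, 17, 4, 12, 2, 14, 8] needs 3 colors (χ ≥ 3).
The coloring below uses 3 colors, so χ(G) = 3.
A valid 3-coloring: color 1: [4, 5, 14, 18, 19]; color 2: [8, 12, 16, 17, 20]; color 3: [2].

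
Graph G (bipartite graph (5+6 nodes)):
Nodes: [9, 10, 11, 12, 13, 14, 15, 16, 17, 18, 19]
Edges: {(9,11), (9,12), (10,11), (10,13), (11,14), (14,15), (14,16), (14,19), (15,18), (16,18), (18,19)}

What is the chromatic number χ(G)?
Clique number ω(G) = 2 (lower bound: χ ≥ ω).
The graph is bipartite (no odd cycle), so 2 colors suffice: χ(G) = 2.
A valid 2-coloring: color 1: [9, 10, 14, 17, 18]; color 2: [11, 12, 13, 15, 16, 19].

χ(G) = 2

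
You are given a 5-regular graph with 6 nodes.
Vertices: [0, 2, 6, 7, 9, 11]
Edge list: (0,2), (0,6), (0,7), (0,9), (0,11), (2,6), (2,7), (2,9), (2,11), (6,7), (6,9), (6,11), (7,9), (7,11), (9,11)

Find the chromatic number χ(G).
Clique number ω(G) = 6 (lower bound: χ ≥ ω).
The clique on [0, 2, 6, 7, 9, 11] has size 6, forcing χ ≥ 6, and the coloring below uses 6 colors, so χ(G) = 6.
A valid 6-coloring: color 1: [0]; color 2: [6]; color 3: [11]; color 4: [9]; color 5: [7]; color 6: [2].

χ(G) = 6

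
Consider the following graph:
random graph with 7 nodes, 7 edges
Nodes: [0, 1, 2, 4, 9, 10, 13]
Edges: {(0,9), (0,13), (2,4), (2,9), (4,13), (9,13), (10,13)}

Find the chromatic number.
χ(G) = 3

Clique number ω(G) = 3 (lower bound: χ ≥ ω).
The clique on [0, 9, 13] has size 3, forcing χ ≥ 3, and the coloring below uses 3 colors, so χ(G) = 3.
A valid 3-coloring: color 1: [1, 2, 13]; color 2: [4, 9, 10]; color 3: [0].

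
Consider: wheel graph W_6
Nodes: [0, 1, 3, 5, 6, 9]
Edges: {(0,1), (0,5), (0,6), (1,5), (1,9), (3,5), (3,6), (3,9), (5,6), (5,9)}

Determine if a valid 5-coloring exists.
A valid 5-coloring: color 1: [5]; color 2: [1, 3]; color 3: [0, 9]; color 4: [6].
(χ(G) = 4 ≤ 5.)

Yes, G is 5-colorable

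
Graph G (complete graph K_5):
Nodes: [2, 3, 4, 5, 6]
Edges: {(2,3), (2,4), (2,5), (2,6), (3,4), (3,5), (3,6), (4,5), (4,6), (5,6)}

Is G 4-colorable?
No, G is not 4-colorable

The clique on vertices [2, 3, 4, 5, 6] has size 5 > 4, so it alone needs 5 colors.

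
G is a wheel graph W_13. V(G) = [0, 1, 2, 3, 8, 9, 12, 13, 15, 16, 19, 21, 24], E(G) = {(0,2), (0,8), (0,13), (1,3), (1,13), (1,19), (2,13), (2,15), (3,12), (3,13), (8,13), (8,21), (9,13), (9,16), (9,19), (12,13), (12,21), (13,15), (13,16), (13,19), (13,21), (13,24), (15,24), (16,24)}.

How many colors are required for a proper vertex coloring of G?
Clique number ω(G) = 3 (lower bound: χ ≥ ω).
The clique on [0, 8, 13] has size 3, forcing χ ≥ 3, and the coloring below uses 3 colors, so χ(G) = 3.
A valid 3-coloring: color 1: [13]; color 2: [1, 2, 8, 9, 12, 24]; color 3: [0, 3, 15, 16, 19, 21].

χ(G) = 3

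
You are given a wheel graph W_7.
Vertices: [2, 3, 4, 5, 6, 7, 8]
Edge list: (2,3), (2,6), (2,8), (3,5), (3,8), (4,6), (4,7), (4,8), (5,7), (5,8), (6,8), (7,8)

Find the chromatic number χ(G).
Clique number ω(G) = 3 (lower bound: χ ≥ ω).
The clique on [2, 3, 8] has size 3, forcing χ ≥ 3, and the coloring below uses 3 colors, so χ(G) = 3.
A valid 3-coloring: color 1: [8]; color 2: [2, 4, 5]; color 3: [3, 6, 7].

χ(G) = 3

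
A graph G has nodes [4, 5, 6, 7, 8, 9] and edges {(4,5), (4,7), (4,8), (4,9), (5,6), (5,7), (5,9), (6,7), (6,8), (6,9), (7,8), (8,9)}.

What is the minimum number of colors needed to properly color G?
χ(G) = 3

Clique number ω(G) = 3 (lower bound: χ ≥ ω).
The clique on [4, 8, 9] has size 3, forcing χ ≥ 3, and the coloring below uses 3 colors, so χ(G) = 3.
A valid 3-coloring: color 1: [5, 8]; color 2: [4, 6]; color 3: [7, 9].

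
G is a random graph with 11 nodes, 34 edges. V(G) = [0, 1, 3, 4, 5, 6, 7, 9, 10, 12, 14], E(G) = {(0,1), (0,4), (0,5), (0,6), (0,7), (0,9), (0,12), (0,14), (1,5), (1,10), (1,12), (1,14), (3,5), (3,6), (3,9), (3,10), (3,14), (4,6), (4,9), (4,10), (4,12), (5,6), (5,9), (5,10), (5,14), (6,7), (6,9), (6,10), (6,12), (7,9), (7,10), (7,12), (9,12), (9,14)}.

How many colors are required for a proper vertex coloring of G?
Clique number ω(G) = 5 (lower bound: χ ≥ ω).
The clique on [0, 4, 6, 9, 12] has size 5, forcing χ ≥ 5, and the coloring below uses 5 colors, so χ(G) = 5.
A valid 5-coloring: color 1: [1, 6]; color 2: [9, 10]; color 3: [0, 3]; color 4: [5, 12]; color 5: [4, 7, 14].

χ(G) = 5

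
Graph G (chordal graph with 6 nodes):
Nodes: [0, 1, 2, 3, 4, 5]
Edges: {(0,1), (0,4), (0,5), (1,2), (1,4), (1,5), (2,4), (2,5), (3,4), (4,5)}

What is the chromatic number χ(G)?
Clique number ω(G) = 4 (lower bound: χ ≥ ω).
The clique on [0, 1, 4, 5] has size 4, forcing χ ≥ 4, and the coloring below uses 4 colors, so χ(G) = 4.
A valid 4-coloring: color 1: [4]; color 2: [3, 5]; color 3: [1]; color 4: [0, 2].

χ(G) = 4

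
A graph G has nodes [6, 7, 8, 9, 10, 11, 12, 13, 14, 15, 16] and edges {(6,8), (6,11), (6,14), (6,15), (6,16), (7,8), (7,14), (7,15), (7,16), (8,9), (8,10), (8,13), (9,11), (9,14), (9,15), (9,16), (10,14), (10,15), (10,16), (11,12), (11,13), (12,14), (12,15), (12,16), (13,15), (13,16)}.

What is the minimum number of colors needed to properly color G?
Clique number ω(G) = 2 (lower bound: χ ≥ ω).
The graph is bipartite (no odd cycle), so 2 colors suffice: χ(G) = 2.
A valid 2-coloring: color 1: [8, 11, 14, 15, 16]; color 2: [6, 7, 9, 10, 12, 13].

χ(G) = 2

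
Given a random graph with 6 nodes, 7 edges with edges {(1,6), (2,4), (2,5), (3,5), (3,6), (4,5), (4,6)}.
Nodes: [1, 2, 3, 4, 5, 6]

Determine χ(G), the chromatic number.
χ(G) = 3

Clique number ω(G) = 3 (lower bound: χ ≥ ω).
The clique on [2, 4, 5] has size 3, forcing χ ≥ 3, and the coloring below uses 3 colors, so χ(G) = 3.
A valid 3-coloring: color 1: [5, 6]; color 2: [1, 3, 4]; color 3: [2].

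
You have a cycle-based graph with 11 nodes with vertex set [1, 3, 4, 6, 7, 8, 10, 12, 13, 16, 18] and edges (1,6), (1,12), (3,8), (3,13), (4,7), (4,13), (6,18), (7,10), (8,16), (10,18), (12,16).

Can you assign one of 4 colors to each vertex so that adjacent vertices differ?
Yes, G is 4-colorable

A valid 4-coloring: color 1: [4, 6, 8, 10, 12]; color 2: [1, 7, 13, 16, 18]; color 3: [3].
(χ(G) = 3 ≤ 4.)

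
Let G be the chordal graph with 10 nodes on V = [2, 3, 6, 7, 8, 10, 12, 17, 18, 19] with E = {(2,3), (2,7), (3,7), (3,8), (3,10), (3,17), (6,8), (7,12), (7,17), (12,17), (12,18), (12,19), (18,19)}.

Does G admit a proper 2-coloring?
No, G is not 2-colorable

The clique on vertices [3, 7, 17] has size 3 > 2, so it alone needs 3 colors.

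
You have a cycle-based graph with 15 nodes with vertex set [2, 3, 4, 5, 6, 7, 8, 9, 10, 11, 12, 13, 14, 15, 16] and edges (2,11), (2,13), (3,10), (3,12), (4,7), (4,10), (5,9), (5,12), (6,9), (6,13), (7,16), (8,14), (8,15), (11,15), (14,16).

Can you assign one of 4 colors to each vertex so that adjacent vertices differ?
A valid 4-coloring: color 1: [2, 7, 9, 10, 12, 14, 15]; color 2: [3, 4, 5, 8, 11, 13, 16]; color 3: [6].
(χ(G) = 3 ≤ 4.)

Yes, G is 4-colorable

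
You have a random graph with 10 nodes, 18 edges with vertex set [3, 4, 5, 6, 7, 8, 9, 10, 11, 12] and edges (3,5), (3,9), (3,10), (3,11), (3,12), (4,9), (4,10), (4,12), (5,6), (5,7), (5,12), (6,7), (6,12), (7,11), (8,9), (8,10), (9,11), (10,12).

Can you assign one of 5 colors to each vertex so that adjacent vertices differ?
Yes, G is 5-colorable

A valid 5-coloring: color 1: [7, 9, 12]; color 2: [3, 4, 6, 8]; color 3: [5, 10, 11].
(χ(G) = 3 ≤ 5.)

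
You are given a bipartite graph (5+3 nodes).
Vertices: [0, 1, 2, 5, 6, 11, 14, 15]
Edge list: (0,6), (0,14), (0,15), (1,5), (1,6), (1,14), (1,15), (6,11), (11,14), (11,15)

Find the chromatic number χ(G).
Clique number ω(G) = 2 (lower bound: χ ≥ ω).
The graph is bipartite (no odd cycle), so 2 colors suffice: χ(G) = 2.
A valid 2-coloring: color 1: [0, 1, 2, 11]; color 2: [5, 6, 14, 15].

χ(G) = 2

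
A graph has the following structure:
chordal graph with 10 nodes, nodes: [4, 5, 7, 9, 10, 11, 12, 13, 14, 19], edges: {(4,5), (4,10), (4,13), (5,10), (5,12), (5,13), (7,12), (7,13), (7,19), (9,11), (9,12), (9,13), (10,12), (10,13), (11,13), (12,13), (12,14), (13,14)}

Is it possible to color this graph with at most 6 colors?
A valid 6-coloring: color 1: [13, 19]; color 2: [4, 11, 12]; color 3: [7, 9, 10, 14]; color 4: [5].
(χ(G) = 4 ≤ 6.)

Yes, G is 6-colorable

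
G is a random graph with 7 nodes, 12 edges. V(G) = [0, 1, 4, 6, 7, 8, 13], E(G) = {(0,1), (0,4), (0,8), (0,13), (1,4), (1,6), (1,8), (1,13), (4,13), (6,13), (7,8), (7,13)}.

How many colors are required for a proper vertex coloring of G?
Clique number ω(G) = 4 (lower bound: χ ≥ ω).
The clique on [0, 1, 4, 13] has size 4, forcing χ ≥ 4, and the coloring below uses 4 colors, so χ(G) = 4.
A valid 4-coloring: color 1: [1, 7]; color 2: [8, 13]; color 3: [0, 6]; color 4: [4].

χ(G) = 4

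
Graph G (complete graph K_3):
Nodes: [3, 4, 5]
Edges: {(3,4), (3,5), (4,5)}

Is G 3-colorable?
A valid 3-coloring: color 1: [5]; color 2: [4]; color 3: [3].
(χ(G) = 3 ≤ 3.)

Yes, G is 3-colorable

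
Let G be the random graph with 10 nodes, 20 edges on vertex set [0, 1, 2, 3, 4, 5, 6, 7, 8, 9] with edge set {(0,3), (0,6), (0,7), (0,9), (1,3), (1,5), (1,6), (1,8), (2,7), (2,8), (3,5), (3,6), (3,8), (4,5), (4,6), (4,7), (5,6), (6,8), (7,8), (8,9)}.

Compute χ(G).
χ(G) = 4

Clique number ω(G) = 4 (lower bound: χ ≥ ω).
The clique on [1, 3, 6, 8] has size 4, forcing χ ≥ 4, and the coloring below uses 4 colors, so χ(G) = 4.
A valid 4-coloring: color 1: [6, 7, 9]; color 2: [0, 5, 8]; color 3: [2, 3, 4]; color 4: [1].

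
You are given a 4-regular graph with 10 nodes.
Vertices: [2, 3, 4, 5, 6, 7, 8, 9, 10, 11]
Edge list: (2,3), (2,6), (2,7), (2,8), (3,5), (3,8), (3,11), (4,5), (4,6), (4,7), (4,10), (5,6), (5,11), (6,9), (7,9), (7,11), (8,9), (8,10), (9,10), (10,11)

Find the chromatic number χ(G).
Clique number ω(G) = 3 (lower bound: χ ≥ ω).
The clique on [2, 3, 8] has size 3, forcing χ ≥ 3, and the coloring below uses 3 colors, so χ(G) = 3.
A valid 3-coloring: color 1: [4, 8, 11]; color 2: [2, 5, 9]; color 3: [3, 6, 7, 10].

χ(G) = 3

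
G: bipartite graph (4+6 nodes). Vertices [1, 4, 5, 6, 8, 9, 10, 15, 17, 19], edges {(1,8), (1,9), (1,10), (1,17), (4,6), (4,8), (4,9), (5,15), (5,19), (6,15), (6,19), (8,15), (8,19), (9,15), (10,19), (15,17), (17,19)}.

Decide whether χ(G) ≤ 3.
Yes, G is 3-colorable

A valid 3-coloring: color 1: [1, 4, 15, 19]; color 2: [5, 6, 8, 9, 10, 17].
(χ(G) = 2 ≤ 3.)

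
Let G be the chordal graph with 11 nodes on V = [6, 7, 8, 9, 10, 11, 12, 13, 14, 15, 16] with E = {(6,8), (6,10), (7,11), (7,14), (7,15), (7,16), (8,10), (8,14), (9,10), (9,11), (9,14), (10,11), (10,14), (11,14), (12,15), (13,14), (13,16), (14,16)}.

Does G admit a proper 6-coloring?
A valid 6-coloring: color 1: [6, 14, 15]; color 2: [7, 10, 12, 13]; color 3: [8, 11, 16]; color 4: [9].
(χ(G) = 4 ≤ 6.)

Yes, G is 6-colorable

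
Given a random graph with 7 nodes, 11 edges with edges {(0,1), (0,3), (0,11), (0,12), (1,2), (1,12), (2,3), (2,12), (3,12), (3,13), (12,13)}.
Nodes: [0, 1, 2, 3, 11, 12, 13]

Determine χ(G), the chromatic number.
χ(G) = 3

Clique number ω(G) = 3 (lower bound: χ ≥ ω).
The clique on [0, 1, 12] has size 3, forcing χ ≥ 3, and the coloring below uses 3 colors, so χ(G) = 3.
A valid 3-coloring: color 1: [11, 12]; color 2: [1, 3]; color 3: [0, 2, 13].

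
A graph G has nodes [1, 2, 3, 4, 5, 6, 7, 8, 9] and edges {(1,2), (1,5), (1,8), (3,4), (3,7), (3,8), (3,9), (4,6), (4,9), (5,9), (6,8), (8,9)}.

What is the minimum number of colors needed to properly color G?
χ(G) = 3

Clique number ω(G) = 3 (lower bound: χ ≥ ω).
The clique on [3, 8, 9] has size 3, forcing χ ≥ 3, and the coloring below uses 3 colors, so χ(G) = 3.
A valid 3-coloring: color 1: [2, 4, 5, 7, 8]; color 2: [1, 3, 6]; color 3: [9].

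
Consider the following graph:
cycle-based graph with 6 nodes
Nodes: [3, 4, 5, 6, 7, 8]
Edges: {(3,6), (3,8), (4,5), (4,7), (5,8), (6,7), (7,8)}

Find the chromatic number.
χ(G) = 2

Clique number ω(G) = 2 (lower bound: χ ≥ ω).
The graph is bipartite (no odd cycle), so 2 colors suffice: χ(G) = 2.
A valid 2-coloring: color 1: [4, 6, 8]; color 2: [3, 5, 7].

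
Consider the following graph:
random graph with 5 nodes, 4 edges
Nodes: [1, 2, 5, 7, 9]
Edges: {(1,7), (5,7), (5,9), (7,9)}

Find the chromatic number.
Clique number ω(G) = 3 (lower bound: χ ≥ ω).
The clique on [5, 7, 9] has size 3, forcing χ ≥ 3, and the coloring below uses 3 colors, so χ(G) = 3.
A valid 3-coloring: color 1: [2, 7]; color 2: [1, 5]; color 3: [9].

χ(G) = 3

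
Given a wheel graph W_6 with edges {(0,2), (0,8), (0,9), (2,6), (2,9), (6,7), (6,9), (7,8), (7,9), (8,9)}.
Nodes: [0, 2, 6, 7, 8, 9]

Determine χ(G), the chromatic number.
χ(G) = 4

Clique number ω(G) = 3 (lower bound: χ ≥ ω).
Odd cycle [8, 0, 2, 6, 7] needs 3 colors (χ ≥ 3).
Vertex 9 is adjacent to every vertex of [0, 2, 6, 7, 8], which already need 3 colors among themselves, so 9 needs a new color (χ ≥ 4).
The coloring below uses 4 colors, so χ(G) = 4.
A valid 4-coloring: color 1: [9]; color 2: [6, 8]; color 3: [0, 7]; color 4: [2].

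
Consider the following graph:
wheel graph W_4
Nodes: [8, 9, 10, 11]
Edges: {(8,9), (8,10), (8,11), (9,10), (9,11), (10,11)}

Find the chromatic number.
χ(G) = 4

Clique number ω(G) = 4 (lower bound: χ ≥ ω).
The clique on [8, 9, 10, 11] has size 4, forcing χ ≥ 4, and the coloring below uses 4 colors, so χ(G) = 4.
A valid 4-coloring: color 1: [8]; color 2: [11]; color 3: [10]; color 4: [9].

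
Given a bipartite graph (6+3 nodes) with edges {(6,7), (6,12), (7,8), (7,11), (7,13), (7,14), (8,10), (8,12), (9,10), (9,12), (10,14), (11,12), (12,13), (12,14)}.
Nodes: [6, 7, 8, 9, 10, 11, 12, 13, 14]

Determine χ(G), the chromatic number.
Clique number ω(G) = 2 (lower bound: χ ≥ ω).
The graph is bipartite (no odd cycle), so 2 colors suffice: χ(G) = 2.
A valid 2-coloring: color 1: [7, 10, 12]; color 2: [6, 8, 9, 11, 13, 14].

χ(G) = 2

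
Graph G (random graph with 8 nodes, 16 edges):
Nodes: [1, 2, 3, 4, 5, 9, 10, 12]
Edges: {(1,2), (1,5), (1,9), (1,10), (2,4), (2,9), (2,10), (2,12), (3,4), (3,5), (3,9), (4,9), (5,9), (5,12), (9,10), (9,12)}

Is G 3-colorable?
No, G is not 3-colorable

The clique on vertices [1, 2, 9, 10] has size 4 > 3, so it alone needs 4 colors.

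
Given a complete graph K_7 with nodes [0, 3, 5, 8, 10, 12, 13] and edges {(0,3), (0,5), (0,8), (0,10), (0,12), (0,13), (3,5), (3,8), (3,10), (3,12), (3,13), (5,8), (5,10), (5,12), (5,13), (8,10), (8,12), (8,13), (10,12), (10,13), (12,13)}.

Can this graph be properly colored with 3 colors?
No, G is not 3-colorable

The clique on vertices [0, 3, 5, 8, 10, 12, 13] has size 7 > 3, so it alone needs 7 colors.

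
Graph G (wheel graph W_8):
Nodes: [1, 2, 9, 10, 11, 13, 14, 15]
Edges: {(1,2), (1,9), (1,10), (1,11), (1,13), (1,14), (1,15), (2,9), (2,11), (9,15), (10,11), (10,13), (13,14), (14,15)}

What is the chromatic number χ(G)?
Clique number ω(G) = 3 (lower bound: χ ≥ ω).
Odd cycle [2, 11, 10, 13, 14, 15, 9] needs 3 colors (χ ≥ 3).
Vertex 1 is adjacent to every vertex of [2, 9, 10, 11, 13, 14, 15], which already need 3 colors among themselves, so 1 needs a new color (χ ≥ 4).
The coloring below uses 4 colors, so χ(G) = 4.
A valid 4-coloring: color 1: [1]; color 2: [2, 10, 15]; color 3: [9, 11, 13]; color 4: [14].

χ(G) = 4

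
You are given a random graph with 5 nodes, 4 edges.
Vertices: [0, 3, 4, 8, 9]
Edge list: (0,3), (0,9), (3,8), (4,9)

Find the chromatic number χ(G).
χ(G) = 2

Clique number ω(G) = 2 (lower bound: χ ≥ ω).
The graph is bipartite (no odd cycle), so 2 colors suffice: χ(G) = 2.
A valid 2-coloring: color 1: [3, 9]; color 2: [0, 4, 8].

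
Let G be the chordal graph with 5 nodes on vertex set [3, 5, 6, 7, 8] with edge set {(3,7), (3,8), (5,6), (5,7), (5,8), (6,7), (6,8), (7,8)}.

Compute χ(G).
Clique number ω(G) = 4 (lower bound: χ ≥ ω).
The clique on [5, 6, 7, 8] has size 4, forcing χ ≥ 4, and the coloring below uses 4 colors, so χ(G) = 4.
A valid 4-coloring: color 1: [7]; color 2: [8]; color 3: [3, 5]; color 4: [6].

χ(G) = 4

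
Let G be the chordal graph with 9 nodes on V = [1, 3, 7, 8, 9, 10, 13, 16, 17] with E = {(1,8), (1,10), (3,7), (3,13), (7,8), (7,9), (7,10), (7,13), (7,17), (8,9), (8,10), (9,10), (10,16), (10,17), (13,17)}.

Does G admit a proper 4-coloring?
A valid 4-coloring: color 1: [10, 13]; color 2: [1, 7, 16]; color 3: [3, 8, 17]; color 4: [9].
(χ(G) = 4 ≤ 4.)

Yes, G is 4-colorable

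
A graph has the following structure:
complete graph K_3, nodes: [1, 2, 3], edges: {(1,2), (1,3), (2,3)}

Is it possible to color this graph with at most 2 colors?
No, G is not 2-colorable

The clique on vertices [1, 2, 3] has size 3 > 2, so it alone needs 3 colors.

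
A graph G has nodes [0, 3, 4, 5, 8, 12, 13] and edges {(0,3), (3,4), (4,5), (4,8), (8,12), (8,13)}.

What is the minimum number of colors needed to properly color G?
Clique number ω(G) = 2 (lower bound: χ ≥ ω).
The graph is bipartite (no odd cycle), so 2 colors suffice: χ(G) = 2.
A valid 2-coloring: color 1: [0, 4, 12, 13]; color 2: [3, 5, 8].

χ(G) = 2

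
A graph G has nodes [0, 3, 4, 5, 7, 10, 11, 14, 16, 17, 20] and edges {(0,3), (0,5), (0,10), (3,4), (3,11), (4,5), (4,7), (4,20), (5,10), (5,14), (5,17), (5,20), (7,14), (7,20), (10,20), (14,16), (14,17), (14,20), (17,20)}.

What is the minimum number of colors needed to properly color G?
Clique number ω(G) = 4 (lower bound: χ ≥ ω).
The clique on [5, 14, 17, 20] has size 4, forcing χ ≥ 4, and the coloring below uses 4 colors, so χ(G) = 4.
A valid 4-coloring: color 1: [0, 11, 16, 20]; color 2: [3, 5, 7]; color 3: [4, 10, 14]; color 4: [17].

χ(G) = 4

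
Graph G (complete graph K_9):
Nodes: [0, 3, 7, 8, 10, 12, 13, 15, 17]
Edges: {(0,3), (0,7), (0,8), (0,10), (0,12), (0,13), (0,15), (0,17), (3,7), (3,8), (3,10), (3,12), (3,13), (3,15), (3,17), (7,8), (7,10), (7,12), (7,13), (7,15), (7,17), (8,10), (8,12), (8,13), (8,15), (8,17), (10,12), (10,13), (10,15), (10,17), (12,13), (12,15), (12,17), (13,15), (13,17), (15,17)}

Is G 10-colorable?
Yes, G is 10-colorable

A valid 10-coloring: color 1: [7]; color 2: [12]; color 3: [15]; color 4: [8]; color 5: [3]; color 6: [10]; color 7: [13]; color 8: [0]; color 9: [17].
(χ(G) = 9 ≤ 10.)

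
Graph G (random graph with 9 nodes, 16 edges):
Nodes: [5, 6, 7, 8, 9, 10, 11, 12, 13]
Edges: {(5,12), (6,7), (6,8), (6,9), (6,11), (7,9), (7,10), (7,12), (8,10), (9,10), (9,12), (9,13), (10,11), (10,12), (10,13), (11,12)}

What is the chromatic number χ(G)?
Clique number ω(G) = 4 (lower bound: χ ≥ ω).
The clique on [7, 9, 10, 12] has size 4, forcing χ ≥ 4, and the coloring below uses 4 colors, so χ(G) = 4.
A valid 4-coloring: color 1: [5, 6, 10]; color 2: [8, 9, 11]; color 3: [12, 13]; color 4: [7].

χ(G) = 4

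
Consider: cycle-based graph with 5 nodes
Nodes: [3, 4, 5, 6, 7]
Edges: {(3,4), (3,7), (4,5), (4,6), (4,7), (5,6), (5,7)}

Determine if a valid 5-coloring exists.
Yes, G is 5-colorable

A valid 5-coloring: color 1: [4]; color 2: [3, 5]; color 3: [6, 7].
(χ(G) = 3 ≤ 5.)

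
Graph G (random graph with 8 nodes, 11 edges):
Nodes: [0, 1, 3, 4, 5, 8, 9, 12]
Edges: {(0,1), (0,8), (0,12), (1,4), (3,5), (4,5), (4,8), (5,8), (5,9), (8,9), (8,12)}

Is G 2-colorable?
The clique on vertices [0, 8, 12] has size 3 > 2, so it alone needs 3 colors.

No, G is not 2-colorable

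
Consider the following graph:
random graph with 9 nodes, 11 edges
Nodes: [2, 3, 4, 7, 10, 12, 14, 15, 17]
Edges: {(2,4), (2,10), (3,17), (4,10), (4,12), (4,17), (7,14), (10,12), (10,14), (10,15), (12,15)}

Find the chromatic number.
Clique number ω(G) = 3 (lower bound: χ ≥ ω).
The clique on [2, 4, 10] has size 3, forcing χ ≥ 3, and the coloring below uses 3 colors, so χ(G) = 3.
A valid 3-coloring: color 1: [7, 10, 17]; color 2: [3, 4, 14, 15]; color 3: [2, 12].

χ(G) = 3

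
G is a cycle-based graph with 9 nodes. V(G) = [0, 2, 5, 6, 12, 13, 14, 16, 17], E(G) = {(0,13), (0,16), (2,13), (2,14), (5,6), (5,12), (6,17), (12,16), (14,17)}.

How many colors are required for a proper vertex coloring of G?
Clique number ω(G) = 2 (lower bound: χ ≥ ω).
Odd cycle [5, 12, 16, 0, 13, 2, 14, 17, 6] needs 3 colors (χ ≥ 3).
The coloring below uses 3 colors, so χ(G) = 3.
A valid 3-coloring: color 1: [5, 13, 16, 17]; color 2: [0, 2, 6, 12]; color 3: [14].

χ(G) = 3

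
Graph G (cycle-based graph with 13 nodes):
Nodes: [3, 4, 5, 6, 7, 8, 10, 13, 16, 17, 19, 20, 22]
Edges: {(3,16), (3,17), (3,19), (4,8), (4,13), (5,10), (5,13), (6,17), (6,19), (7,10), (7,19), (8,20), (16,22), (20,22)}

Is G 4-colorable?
A valid 4-coloring: color 1: [3, 4, 5, 6, 7, 20]; color 2: [8, 10, 13, 17, 19, 22]; color 3: [16].
(χ(G) = 3 ≤ 4.)

Yes, G is 4-colorable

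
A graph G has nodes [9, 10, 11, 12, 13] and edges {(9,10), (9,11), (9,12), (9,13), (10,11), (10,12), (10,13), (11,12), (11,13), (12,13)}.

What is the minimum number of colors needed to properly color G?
χ(G) = 5

Clique number ω(G) = 5 (lower bound: χ ≥ ω).
The clique on [9, 10, 11, 12, 13] has size 5, forcing χ ≥ 5, and the coloring below uses 5 colors, so χ(G) = 5.
A valid 5-coloring: color 1: [9]; color 2: [10]; color 3: [13]; color 4: [12]; color 5: [11].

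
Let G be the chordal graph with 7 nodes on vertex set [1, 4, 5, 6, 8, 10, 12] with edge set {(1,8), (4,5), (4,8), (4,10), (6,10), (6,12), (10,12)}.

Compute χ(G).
χ(G) = 3

Clique number ω(G) = 3 (lower bound: χ ≥ ω).
The clique on [6, 10, 12] has size 3, forcing χ ≥ 3, and the coloring below uses 3 colors, so χ(G) = 3.
A valid 3-coloring: color 1: [5, 8, 10]; color 2: [1, 4, 12]; color 3: [6].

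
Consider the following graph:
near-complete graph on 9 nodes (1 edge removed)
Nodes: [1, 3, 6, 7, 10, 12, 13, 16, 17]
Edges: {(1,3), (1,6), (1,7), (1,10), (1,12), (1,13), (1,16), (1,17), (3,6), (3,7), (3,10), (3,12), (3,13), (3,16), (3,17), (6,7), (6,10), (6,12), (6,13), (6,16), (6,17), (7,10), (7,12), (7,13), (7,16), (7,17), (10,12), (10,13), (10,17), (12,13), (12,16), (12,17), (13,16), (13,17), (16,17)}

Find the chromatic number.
χ(G) = 8

Clique number ω(G) = 8 (lower bound: χ ≥ ω).
The clique on [1, 3, 6, 7, 12, 13, 16, 17] has size 8, forcing χ ≥ 8, and the coloring below uses 8 colors, so χ(G) = 8.
A valid 8-coloring: color 1: [12]; color 2: [6]; color 3: [1]; color 4: [3]; color 5: [13]; color 6: [17]; color 7: [7]; color 8: [10, 16].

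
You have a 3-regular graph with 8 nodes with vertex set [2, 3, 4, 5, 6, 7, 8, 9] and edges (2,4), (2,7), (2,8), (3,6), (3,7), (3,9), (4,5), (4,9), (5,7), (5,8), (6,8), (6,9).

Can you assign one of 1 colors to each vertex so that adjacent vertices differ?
No, G is not 1-colorable

The clique on vertices [3, 6, 9] has size 3 > 1, so it alone needs 3 colors.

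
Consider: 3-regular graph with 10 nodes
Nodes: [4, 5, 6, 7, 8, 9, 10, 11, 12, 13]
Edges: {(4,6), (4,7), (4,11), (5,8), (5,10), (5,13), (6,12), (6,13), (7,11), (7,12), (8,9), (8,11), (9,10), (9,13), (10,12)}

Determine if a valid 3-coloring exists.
A valid 3-coloring: color 1: [4, 8, 12, 13]; color 2: [5, 6, 9, 11]; color 3: [7, 10].
(χ(G) = 3 ≤ 3.)

Yes, G is 3-colorable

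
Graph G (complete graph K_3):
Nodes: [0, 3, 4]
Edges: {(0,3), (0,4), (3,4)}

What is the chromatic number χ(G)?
χ(G) = 3

Clique number ω(G) = 3 (lower bound: χ ≥ ω).
The clique on [0, 3, 4] has size 3, forcing χ ≥ 3, and the coloring below uses 3 colors, so χ(G) = 3.
A valid 3-coloring: color 1: [4]; color 2: [3]; color 3: [0].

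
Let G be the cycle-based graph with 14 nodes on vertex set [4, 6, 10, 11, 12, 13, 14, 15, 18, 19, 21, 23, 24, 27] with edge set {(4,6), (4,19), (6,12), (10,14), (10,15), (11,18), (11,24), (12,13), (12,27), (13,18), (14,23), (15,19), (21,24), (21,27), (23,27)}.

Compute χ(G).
χ(G) = 3

Clique number ω(G) = 2 (lower bound: χ ≥ ω).
Odd cycle [14, 10, 15, 19, 4, 6, 12, 27, 23] needs 3 colors (χ ≥ 3).
The coloring below uses 3 colors, so χ(G) = 3.
A valid 3-coloring: color 1: [6, 10, 18, 19, 24, 27]; color 2: [4, 11, 12, 14, 15, 21]; color 3: [13, 23].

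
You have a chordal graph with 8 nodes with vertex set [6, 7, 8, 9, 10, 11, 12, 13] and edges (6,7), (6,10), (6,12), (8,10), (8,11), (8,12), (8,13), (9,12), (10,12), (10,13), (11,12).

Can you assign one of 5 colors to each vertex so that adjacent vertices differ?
Yes, G is 5-colorable

A valid 5-coloring: color 1: [7, 12, 13]; color 2: [9, 10, 11]; color 3: [6, 8].
(χ(G) = 3 ≤ 5.)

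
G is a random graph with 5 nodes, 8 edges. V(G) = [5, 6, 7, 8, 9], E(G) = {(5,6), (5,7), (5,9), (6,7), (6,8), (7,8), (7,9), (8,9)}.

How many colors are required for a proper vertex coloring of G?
Clique number ω(G) = 3 (lower bound: χ ≥ ω).
The clique on [7, 8, 9] has size 3, forcing χ ≥ 3, and the coloring below uses 3 colors, so χ(G) = 3.
A valid 3-coloring: color 1: [7]; color 2: [6, 9]; color 3: [5, 8].

χ(G) = 3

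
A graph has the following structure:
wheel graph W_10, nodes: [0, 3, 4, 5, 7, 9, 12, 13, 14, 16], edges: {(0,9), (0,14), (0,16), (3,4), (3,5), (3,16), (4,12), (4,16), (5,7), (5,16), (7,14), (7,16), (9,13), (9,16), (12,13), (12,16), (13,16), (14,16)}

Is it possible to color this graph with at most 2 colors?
No, G is not 2-colorable

The clique on vertices [0, 9, 16] has size 3 > 2, so it alone needs 3 colors.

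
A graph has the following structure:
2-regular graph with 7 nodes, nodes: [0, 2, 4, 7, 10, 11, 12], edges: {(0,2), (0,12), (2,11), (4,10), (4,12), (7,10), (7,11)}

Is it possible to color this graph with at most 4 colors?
Yes, G is 4-colorable

A valid 4-coloring: color 1: [0, 4, 11]; color 2: [2, 10, 12]; color 3: [7].
(χ(G) = 3 ≤ 4.)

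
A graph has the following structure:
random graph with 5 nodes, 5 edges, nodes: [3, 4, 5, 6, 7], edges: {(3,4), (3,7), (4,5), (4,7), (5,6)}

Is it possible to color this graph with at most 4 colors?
Yes, G is 4-colorable

A valid 4-coloring: color 1: [4, 6]; color 2: [3, 5]; color 3: [7].
(χ(G) = 3 ≤ 4.)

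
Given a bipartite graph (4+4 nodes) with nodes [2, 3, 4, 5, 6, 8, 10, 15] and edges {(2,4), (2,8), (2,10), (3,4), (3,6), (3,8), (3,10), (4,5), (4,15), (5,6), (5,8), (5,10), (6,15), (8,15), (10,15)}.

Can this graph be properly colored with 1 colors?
No, G is not 1-colorable

Edge (2,8) forces its endpoints to differ, so 1 color is not enough.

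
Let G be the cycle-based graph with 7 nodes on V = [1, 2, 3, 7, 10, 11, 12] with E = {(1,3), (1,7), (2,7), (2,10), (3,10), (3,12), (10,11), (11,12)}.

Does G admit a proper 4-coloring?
A valid 4-coloring: color 1: [3, 7, 11]; color 2: [1, 10, 12]; color 3: [2].
(χ(G) = 3 ≤ 4.)

Yes, G is 4-colorable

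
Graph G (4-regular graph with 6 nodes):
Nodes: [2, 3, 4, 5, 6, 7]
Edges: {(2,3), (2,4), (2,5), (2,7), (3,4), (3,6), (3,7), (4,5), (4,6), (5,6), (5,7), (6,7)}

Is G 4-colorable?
A valid 4-coloring: color 1: [4, 7]; color 2: [2, 6]; color 3: [3, 5].
(χ(G) = 3 ≤ 4.)

Yes, G is 4-colorable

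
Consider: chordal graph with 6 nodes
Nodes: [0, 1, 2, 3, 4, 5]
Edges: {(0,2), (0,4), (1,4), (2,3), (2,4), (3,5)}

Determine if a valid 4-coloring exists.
Yes, G is 4-colorable

A valid 4-coloring: color 1: [3, 4]; color 2: [1, 2, 5]; color 3: [0].
(χ(G) = 3 ≤ 4.)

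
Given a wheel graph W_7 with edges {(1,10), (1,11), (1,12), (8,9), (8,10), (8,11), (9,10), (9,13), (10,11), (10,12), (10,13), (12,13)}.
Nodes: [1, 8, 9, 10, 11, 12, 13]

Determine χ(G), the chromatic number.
Clique number ω(G) = 3 (lower bound: χ ≥ ω).
The clique on [8, 9, 10] has size 3, forcing χ ≥ 3, and the coloring below uses 3 colors, so χ(G) = 3.
A valid 3-coloring: color 1: [10]; color 2: [1, 8, 13]; color 3: [9, 11, 12].

χ(G) = 3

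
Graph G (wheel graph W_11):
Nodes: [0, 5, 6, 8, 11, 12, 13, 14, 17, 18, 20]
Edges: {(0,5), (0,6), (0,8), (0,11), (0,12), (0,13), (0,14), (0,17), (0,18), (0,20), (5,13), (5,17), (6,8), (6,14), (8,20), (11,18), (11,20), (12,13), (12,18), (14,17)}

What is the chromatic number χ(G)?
Clique number ω(G) = 3 (lower bound: χ ≥ ω).
The clique on [0, 5, 17] has size 3, forcing χ ≥ 3, and the coloring below uses 3 colors, so χ(G) = 3.
A valid 3-coloring: color 1: [0]; color 2: [6, 13, 17, 18, 20]; color 3: [5, 8, 11, 12, 14].

χ(G) = 3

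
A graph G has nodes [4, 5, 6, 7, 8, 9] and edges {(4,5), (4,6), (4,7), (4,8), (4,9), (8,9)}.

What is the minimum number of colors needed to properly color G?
Clique number ω(G) = 3 (lower bound: χ ≥ ω).
The clique on [4, 8, 9] has size 3, forcing χ ≥ 3, and the coloring below uses 3 colors, so χ(G) = 3.
A valid 3-coloring: color 1: [4]; color 2: [5, 6, 7, 9]; color 3: [8].

χ(G) = 3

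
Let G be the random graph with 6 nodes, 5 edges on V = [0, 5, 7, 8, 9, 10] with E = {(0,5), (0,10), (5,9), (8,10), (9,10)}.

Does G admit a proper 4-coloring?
A valid 4-coloring: color 1: [5, 7, 10]; color 2: [0, 8, 9].
(χ(G) = 2 ≤ 4.)

Yes, G is 4-colorable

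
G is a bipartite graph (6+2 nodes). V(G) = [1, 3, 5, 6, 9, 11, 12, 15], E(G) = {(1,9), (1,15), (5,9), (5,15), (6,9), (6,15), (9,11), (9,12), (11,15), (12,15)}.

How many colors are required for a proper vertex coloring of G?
Clique number ω(G) = 2 (lower bound: χ ≥ ω).
The graph is bipartite (no odd cycle), so 2 colors suffice: χ(G) = 2.
A valid 2-coloring: color 1: [3, 9, 15]; color 2: [1, 5, 6, 11, 12].

χ(G) = 2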